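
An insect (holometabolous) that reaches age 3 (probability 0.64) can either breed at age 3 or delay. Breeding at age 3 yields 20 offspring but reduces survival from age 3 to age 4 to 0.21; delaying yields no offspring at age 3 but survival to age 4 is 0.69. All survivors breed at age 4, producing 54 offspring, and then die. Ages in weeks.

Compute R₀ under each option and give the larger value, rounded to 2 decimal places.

23.85

breed at age 3: R₀ = 0.64 × (20 + 0.21 × 54) = 0.64 × 31.3400 = 20.0576
delay to age 4: R₀ = 0.64 × (0.69 × 54) = 0.64 × 37.2600 = 23.8464
Higher: delay to age 4 (23.8464).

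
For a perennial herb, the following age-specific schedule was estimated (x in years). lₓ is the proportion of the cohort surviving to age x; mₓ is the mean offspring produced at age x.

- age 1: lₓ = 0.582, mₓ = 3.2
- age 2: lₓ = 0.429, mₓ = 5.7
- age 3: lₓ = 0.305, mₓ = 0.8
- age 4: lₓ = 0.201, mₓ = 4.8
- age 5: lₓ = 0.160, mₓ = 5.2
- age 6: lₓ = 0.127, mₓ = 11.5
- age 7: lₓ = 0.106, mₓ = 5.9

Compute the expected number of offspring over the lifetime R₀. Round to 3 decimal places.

R₀ = Σ lₓ mₓ:
  age 1: 0.582 × 3.2 = 1.8624
  age 2: 0.429 × 5.7 = 2.4453
  age 3: 0.305 × 0.8 = 0.2440
  age 4: 0.201 × 4.8 = 0.9648
  age 5: 0.160 × 5.2 = 0.8320
  age 6: 0.127 × 11.5 = 1.4605
  age 7: 0.106 × 5.9 = 0.6254
R₀ = 1.8624 + 2.4453 + 0.2440 + 0.9648 + 0.8320 + 1.4605 + 0.6254 = 8.4344

8.434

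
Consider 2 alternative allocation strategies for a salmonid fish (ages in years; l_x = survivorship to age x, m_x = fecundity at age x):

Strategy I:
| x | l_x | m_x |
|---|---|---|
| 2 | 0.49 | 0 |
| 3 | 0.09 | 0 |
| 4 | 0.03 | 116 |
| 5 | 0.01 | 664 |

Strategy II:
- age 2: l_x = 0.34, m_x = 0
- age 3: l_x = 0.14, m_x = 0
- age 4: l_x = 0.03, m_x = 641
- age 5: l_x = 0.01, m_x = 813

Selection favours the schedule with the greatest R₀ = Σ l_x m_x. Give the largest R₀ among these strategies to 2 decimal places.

Strategy I: R₀ = 0.49×0 + 0.09×0 + 0.03×116 + 0.01×664 = 10.1200
Strategy II: R₀ = 0.34×0 + 0.14×0 + 0.03×641 + 0.01×813 = 27.3600
Highest R₀: strategy II with 27.3600.

27.36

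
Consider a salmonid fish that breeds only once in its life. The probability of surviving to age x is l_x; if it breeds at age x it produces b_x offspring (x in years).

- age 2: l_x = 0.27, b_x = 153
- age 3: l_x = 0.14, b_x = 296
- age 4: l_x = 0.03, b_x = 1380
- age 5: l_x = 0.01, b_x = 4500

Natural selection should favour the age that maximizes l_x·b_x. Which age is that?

5

Expected offspring if breeding at age x = l_x × b_x:
  age 2: 0.27 × 153 = 41.310
  age 3: 0.14 × 296 = 41.440
  age 4: 0.03 × 1380 = 41.400
  age 5: 0.01 × 4500 = 45.000
Maximum at age 5 (45.000).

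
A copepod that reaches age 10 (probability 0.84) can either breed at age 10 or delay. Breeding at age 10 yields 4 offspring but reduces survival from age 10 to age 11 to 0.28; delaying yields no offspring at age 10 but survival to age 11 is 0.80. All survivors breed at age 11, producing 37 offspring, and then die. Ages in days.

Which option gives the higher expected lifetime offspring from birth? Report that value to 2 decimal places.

24.86

breed at age 10: R₀ = 0.84 × (4 + 0.28 × 37) = 0.84 × 14.3600 = 12.0624
delay to age 11: R₀ = 0.84 × (0.80 × 37) = 0.84 × 29.6000 = 24.8640
Higher: delay to age 11 (24.8640).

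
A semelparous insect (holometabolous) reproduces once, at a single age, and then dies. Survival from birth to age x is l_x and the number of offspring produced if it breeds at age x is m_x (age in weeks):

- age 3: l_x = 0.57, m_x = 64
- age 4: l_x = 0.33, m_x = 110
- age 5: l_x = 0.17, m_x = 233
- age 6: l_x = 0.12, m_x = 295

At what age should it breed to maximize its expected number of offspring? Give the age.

Expected offspring if breeding at age x = l_x × m_x:
  age 3: 0.57 × 64 = 36.480
  age 4: 0.33 × 110 = 36.300
  age 5: 0.17 × 233 = 39.610
  age 6: 0.12 × 295 = 35.400
Maximum at age 5 (39.610).

5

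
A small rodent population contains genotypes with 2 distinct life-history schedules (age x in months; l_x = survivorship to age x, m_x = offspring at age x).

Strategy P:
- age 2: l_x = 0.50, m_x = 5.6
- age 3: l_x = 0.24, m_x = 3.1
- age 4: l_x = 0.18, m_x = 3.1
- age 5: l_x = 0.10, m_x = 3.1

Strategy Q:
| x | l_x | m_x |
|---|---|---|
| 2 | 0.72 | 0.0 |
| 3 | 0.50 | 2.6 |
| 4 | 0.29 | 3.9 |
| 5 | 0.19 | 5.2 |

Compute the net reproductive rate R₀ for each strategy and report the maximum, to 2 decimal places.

Strategy P: R₀ = 0.50×5.6 + 0.24×3.1 + 0.18×3.1 + 0.10×3.1 = 4.4120
Strategy Q: R₀ = 0.72×0.0 + 0.50×2.6 + 0.29×3.9 + 0.19×5.2 = 3.4190
Highest R₀: strategy P with 4.4120.

4.41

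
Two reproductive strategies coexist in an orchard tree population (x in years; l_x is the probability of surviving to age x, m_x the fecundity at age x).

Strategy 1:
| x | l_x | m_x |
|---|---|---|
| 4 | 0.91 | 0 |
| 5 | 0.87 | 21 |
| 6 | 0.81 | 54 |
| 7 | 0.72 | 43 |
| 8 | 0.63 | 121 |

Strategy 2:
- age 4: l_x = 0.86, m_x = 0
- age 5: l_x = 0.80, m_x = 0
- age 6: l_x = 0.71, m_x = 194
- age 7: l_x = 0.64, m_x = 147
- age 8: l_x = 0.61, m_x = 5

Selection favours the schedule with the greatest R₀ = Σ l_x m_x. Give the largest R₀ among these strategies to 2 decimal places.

234.87

Strategy 1: R₀ = 0.91×0 + 0.87×21 + 0.81×54 + 0.72×43 + 0.63×121 = 169.2000
Strategy 2: R₀ = 0.86×0 + 0.80×0 + 0.71×194 + 0.64×147 + 0.61×5 = 234.8700
Highest R₀: strategy 2 with 234.8700.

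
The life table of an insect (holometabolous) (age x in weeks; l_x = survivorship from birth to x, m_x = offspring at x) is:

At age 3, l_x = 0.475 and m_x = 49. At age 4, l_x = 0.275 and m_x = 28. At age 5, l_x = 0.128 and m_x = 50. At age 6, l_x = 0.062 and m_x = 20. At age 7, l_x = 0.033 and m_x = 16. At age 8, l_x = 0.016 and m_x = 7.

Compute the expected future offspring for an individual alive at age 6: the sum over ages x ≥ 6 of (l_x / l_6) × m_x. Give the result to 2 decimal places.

30.32

l_6 = 0.062. Conditional survival from age 6 to x is l_x / l_6.
  x=6: (0.062/0.062) × 20 = 20.0000
  x=7: (0.033/0.062) × 16 = 8.5161
  x=8: (0.016/0.062) × 7 = 1.8065
Sum = 20.0000 + 8.5161 + 1.8065 = 30.3226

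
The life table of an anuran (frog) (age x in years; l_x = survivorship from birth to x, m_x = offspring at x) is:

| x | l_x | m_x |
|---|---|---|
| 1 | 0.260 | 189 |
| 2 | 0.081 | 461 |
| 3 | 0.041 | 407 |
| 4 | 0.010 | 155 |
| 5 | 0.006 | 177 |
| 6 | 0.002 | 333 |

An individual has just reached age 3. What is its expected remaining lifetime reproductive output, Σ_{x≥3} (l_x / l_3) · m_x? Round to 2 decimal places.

486.95

l_3 = 0.041. Conditional survival from age 3 to x is l_x / l_3.
  x=3: (0.041/0.041) × 407 = 407.0000
  x=4: (0.010/0.041) × 155 = 37.8049
  x=5: (0.006/0.041) × 177 = 25.9024
  x=6: (0.002/0.041) × 333 = 16.2439
Sum = 407.0000 + 37.8049 + 25.9024 + 16.2439 = 486.9512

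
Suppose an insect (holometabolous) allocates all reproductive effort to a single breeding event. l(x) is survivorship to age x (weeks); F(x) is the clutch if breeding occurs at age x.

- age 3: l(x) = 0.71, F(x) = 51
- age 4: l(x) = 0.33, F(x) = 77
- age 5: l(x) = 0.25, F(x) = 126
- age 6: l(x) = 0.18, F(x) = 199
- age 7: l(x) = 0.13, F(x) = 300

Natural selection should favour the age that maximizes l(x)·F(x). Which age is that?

Expected offspring if breeding at age x = l(x) × F(x):
  age 3: 0.71 × 51 = 36.210
  age 4: 0.33 × 77 = 25.410
  age 5: 0.25 × 126 = 31.500
  age 6: 0.18 × 199 = 35.820
  age 7: 0.13 × 300 = 39.000
Maximum at age 7 (39.000).

7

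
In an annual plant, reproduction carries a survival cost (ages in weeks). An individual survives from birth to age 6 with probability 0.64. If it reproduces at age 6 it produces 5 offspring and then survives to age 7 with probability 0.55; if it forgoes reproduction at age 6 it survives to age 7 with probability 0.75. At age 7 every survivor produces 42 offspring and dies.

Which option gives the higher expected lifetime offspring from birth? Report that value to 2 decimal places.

breed at age 6: R₀ = 0.64 × (5 + 0.55 × 42) = 0.64 × 28.1000 = 17.9840
delay to age 7: R₀ = 0.64 × (0.75 × 42) = 0.64 × 31.5000 = 20.1600
Higher: delay to age 7 (20.1600).

20.16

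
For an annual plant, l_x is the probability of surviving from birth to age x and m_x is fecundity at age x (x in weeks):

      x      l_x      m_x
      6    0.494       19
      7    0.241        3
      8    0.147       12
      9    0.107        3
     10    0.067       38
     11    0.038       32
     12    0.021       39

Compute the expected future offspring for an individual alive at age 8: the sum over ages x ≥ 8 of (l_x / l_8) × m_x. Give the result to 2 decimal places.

45.35

l_8 = 0.147. Conditional survival from age 8 to x is l_x / l_8.
  x=8: (0.147/0.147) × 12 = 12.0000
  x=9: (0.107/0.147) × 3 = 2.1837
  x=10: (0.067/0.147) × 38 = 17.3197
  x=11: (0.038/0.147) × 32 = 8.2721
  x=12: (0.021/0.147) × 39 = 5.5714
Sum = 12.0000 + 2.1837 + 17.3197 + 8.2721 + 5.5714 = 45.3469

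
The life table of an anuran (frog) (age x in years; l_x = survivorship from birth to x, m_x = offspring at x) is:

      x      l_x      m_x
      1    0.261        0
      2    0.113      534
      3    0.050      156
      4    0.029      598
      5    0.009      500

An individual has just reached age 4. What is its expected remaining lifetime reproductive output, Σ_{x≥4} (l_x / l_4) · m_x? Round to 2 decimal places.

753.17

l_4 = 0.029. Conditional survival from age 4 to x is l_x / l_4.
  x=4: (0.029/0.029) × 598 = 598.0000
  x=5: (0.009/0.029) × 500 = 155.1724
Sum = 598.0000 + 155.1724 = 753.1724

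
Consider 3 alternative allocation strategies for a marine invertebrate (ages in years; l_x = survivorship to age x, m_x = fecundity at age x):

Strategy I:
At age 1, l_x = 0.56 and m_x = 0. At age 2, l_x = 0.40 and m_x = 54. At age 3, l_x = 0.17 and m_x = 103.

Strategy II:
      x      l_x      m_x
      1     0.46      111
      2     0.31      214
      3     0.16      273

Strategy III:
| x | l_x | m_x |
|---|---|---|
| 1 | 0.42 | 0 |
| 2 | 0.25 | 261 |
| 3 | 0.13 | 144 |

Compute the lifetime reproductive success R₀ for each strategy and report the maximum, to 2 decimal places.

Strategy I: R₀ = 0.56×0 + 0.40×54 + 0.17×103 = 39.1100
Strategy II: R₀ = 0.46×111 + 0.31×214 + 0.16×273 = 161.0800
Strategy III: R₀ = 0.42×0 + 0.25×261 + 0.13×144 = 83.9700
Highest R₀: strategy II with 161.0800.

161.08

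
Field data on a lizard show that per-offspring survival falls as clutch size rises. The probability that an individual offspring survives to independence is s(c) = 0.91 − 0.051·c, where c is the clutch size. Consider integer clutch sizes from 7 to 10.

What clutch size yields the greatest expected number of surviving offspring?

Expected surviving offspring = c × s(c):
  c=7: 7 × 0.553 = 3.871
  c=8: 8 × 0.502 = 4.016
  c=9: 9 × 0.451 = 4.059
  c=10: 10 × 0.400 = 4.000
Maximum at c = 9 (4.059 surviving offspring).

9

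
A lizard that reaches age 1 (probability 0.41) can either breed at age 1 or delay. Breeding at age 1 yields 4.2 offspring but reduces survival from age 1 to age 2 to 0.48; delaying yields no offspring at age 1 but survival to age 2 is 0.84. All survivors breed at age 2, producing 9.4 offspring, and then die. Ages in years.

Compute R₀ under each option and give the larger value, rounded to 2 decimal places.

breed at age 1: R₀ = 0.41 × (4.2 + 0.48 × 9.4) = 0.41 × 8.7120 = 3.5719
delay to age 2: R₀ = 0.41 × (0.84 × 9.4) = 0.41 × 7.8960 = 3.2374
Higher: breed at age 1 (3.5719).

3.57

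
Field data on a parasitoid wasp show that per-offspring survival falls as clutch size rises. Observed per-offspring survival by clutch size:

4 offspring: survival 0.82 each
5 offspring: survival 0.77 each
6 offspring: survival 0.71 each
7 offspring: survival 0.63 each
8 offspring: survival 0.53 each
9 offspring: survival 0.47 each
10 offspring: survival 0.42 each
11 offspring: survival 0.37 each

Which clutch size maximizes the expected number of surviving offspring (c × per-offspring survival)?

7

Expected surviving offspring = c × s(c):
  c=4: 4 × 0.82 = 3.280
  c=5: 5 × 0.77 = 3.850
  c=6: 6 × 0.71 = 4.260
  c=7: 7 × 0.63 = 4.410
  c=8: 8 × 0.53 = 4.240
  c=9: 9 × 0.47 = 4.230
  c=10: 10 × 0.42 = 4.200
  c=11: 11 × 0.37 = 4.070
Maximum at c = 7 (4.410 surviving offspring).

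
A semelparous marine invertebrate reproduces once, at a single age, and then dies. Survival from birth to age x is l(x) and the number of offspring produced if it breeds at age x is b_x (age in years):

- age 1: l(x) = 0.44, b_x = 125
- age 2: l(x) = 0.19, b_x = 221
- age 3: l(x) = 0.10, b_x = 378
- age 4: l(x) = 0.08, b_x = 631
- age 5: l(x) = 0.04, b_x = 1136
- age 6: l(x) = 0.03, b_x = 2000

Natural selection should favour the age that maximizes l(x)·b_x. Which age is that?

Expected offspring if breeding at age x = l(x) × b_x:
  age 1: 0.44 × 125 = 55.000
  age 2: 0.19 × 221 = 41.990
  age 3: 0.10 × 378 = 37.800
  age 4: 0.08 × 631 = 50.480
  age 5: 0.04 × 1136 = 45.440
  age 6: 0.03 × 2000 = 60.000
Maximum at age 6 (60.000).

6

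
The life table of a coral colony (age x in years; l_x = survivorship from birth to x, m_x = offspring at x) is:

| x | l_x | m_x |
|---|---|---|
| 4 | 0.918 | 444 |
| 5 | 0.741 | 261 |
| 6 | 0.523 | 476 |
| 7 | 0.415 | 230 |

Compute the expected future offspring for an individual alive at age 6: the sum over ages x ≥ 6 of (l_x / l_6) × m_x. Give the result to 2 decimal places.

658.50

l_6 = 0.523. Conditional survival from age 6 to x is l_x / l_6.
  x=6: (0.523/0.523) × 476 = 476.0000
  x=7: (0.415/0.523) × 230 = 182.5048
Sum = 476.0000 + 182.5048 = 658.5048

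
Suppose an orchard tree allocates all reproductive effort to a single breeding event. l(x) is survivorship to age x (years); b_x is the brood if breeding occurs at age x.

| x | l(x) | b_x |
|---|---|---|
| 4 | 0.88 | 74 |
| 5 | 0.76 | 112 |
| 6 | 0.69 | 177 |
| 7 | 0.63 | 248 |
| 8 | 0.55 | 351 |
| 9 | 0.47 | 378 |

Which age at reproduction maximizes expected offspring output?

8

Expected offspring if breeding at age x = l(x) × b_x:
  age 4: 0.88 × 74 = 65.120
  age 5: 0.76 × 112 = 85.120
  age 6: 0.69 × 177 = 122.130
  age 7: 0.63 × 248 = 156.240
  age 8: 0.55 × 351 = 193.050
  age 9: 0.47 × 378 = 177.660
Maximum at age 8 (193.050).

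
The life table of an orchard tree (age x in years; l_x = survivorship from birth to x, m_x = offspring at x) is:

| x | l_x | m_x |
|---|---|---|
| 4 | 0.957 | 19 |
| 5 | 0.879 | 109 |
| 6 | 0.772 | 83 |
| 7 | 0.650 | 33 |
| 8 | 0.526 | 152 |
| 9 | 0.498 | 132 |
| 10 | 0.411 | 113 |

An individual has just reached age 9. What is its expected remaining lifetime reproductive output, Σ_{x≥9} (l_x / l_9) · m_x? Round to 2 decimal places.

l_9 = 0.498. Conditional survival from age 9 to x is l_x / l_9.
  x=9: (0.498/0.498) × 132 = 132.0000
  x=10: (0.411/0.498) × 113 = 93.2590
Sum = 132.0000 + 93.2590 = 225.2590

225.26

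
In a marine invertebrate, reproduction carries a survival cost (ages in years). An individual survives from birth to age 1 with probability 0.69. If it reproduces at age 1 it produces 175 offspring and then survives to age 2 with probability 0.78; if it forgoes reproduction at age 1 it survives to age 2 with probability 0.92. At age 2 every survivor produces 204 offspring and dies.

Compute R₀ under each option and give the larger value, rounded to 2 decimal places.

breed at age 1: R₀ = 0.69 × (175 + 0.78 × 204) = 0.69 × 334.1200 = 230.5428
delay to age 2: R₀ = 0.69 × (0.92 × 204) = 0.69 × 187.6800 = 129.4992
Higher: breed at age 1 (230.5428).

230.54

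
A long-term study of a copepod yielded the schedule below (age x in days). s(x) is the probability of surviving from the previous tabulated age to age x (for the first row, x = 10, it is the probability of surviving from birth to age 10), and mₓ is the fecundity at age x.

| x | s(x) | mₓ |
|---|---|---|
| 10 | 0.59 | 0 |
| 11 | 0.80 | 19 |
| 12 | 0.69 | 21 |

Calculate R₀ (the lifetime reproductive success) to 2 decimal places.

15.81

Survivorship from birth: l_x = s_10·s_11·…·s_x.
  l_10 = 0.59000
  l_11 = 0.47200
  l_12 = 0.32568
R₀ = Σ l_x mₓ:
  age 10: 0.59000 × 0 = 0.0000
  age 11: 0.47200 × 19 = 8.9680
  age 12: 0.32568 × 21 = 6.8393
R₀ = 0.0000 + 8.9680 + 6.8393 = 15.8073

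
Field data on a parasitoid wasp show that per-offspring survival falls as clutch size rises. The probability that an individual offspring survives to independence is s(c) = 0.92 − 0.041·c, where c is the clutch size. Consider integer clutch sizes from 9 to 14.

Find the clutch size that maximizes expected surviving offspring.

11

Expected surviving offspring = c × s(c):
  c=9: 9 × 0.551 = 4.959
  c=10: 10 × 0.510 = 5.100
  c=11: 11 × 0.469 = 5.159
  c=12: 12 × 0.428 = 5.136
  c=13: 13 × 0.387 = 5.031
  c=14: 14 × 0.346 = 4.844
Maximum at c = 11 (5.159 surviving offspring).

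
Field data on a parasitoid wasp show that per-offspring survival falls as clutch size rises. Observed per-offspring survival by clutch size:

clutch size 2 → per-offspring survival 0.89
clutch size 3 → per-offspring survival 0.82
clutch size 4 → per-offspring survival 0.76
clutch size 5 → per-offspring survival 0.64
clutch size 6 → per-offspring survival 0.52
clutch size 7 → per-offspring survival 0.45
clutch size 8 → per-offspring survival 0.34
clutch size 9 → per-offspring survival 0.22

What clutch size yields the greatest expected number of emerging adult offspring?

Expected emerging adult offspring = c × s(c):
  c=2: 2 × 0.89 = 1.780
  c=3: 3 × 0.82 = 2.460
  c=4: 4 × 0.76 = 3.040
  c=5: 5 × 0.64 = 3.200
  c=6: 6 × 0.52 = 3.120
  c=7: 7 × 0.45 = 3.150
  c=8: 8 × 0.34 = 2.720
  c=9: 9 × 0.22 = 1.980
Maximum at c = 5 (3.200 emerging adult offspring).

5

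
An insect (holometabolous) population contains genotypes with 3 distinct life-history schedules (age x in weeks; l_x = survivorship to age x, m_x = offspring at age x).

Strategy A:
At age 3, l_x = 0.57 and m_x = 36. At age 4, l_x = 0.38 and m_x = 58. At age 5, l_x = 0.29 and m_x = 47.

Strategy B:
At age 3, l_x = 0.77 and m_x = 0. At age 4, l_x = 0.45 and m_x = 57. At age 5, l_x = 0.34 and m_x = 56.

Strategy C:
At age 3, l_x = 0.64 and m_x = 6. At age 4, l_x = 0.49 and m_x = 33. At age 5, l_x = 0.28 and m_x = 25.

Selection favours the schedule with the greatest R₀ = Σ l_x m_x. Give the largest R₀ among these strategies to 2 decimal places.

Strategy A: R₀ = 0.57×36 + 0.38×58 + 0.29×47 = 56.1900
Strategy B: R₀ = 0.77×0 + 0.45×57 + 0.34×56 = 44.6900
Strategy C: R₀ = 0.64×6 + 0.49×33 + 0.28×25 = 27.0100
Highest R₀: strategy A with 56.1900.

56.19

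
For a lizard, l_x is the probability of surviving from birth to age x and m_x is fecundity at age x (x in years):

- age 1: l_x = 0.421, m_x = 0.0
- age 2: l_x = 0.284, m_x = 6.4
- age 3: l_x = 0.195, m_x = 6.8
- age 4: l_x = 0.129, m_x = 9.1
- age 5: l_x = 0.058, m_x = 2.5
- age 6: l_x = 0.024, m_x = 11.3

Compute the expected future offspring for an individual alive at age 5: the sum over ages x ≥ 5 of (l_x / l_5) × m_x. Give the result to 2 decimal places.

l_5 = 0.058. Conditional survival from age 5 to x is l_x / l_5.
  x=5: (0.058/0.058) × 2.5 = 2.5000
  x=6: (0.024/0.058) × 11.3 = 4.6759
Sum = 2.5000 + 4.6759 = 7.1759

7.18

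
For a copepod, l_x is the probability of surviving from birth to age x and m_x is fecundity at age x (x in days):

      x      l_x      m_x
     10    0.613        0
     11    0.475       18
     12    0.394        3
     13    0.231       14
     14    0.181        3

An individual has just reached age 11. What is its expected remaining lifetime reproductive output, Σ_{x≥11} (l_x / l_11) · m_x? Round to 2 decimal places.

l_11 = 0.475. Conditional survival from age 11 to x is l_x / l_11.
  x=11: (0.475/0.475) × 18 = 18.0000
  x=12: (0.394/0.475) × 3 = 2.4884
  x=13: (0.231/0.475) × 14 = 6.8084
  x=14: (0.181/0.475) × 3 = 1.1432
Sum = 18.0000 + 2.4884 + 6.8084 + 1.1432 = 28.4400

28.44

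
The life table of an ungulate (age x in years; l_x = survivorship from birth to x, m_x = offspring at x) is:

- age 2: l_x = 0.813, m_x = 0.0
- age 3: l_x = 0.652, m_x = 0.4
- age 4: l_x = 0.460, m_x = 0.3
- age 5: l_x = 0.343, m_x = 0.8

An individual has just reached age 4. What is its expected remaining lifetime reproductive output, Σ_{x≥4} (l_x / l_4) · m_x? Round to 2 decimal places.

l_4 = 0.460. Conditional survival from age 4 to x is l_x / l_4.
  x=4: (0.460/0.460) × 0.3 = 0.3000
  x=5: (0.343/0.460) × 0.8 = 0.5965
Sum = 0.3000 + 0.5965 = 0.8965

0.90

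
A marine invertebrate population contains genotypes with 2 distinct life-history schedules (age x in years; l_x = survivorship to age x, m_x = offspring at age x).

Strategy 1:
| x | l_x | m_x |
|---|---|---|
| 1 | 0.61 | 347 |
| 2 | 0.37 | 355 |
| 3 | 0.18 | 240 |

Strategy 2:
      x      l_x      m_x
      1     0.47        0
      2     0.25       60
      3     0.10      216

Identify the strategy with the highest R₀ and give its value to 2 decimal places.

386.22

Strategy 1: R₀ = 0.61×347 + 0.37×355 + 0.18×240 = 386.2200
Strategy 2: R₀ = 0.47×0 + 0.25×60 + 0.10×216 = 36.6000
Highest R₀: strategy 1 with 386.2200.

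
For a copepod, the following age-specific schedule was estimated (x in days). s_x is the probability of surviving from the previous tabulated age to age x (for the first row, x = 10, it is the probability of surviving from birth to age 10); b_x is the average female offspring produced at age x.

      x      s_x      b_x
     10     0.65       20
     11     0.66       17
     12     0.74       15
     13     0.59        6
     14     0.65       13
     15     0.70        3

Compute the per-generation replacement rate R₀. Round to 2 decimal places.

28.02

Survivorship from birth: l_x = s_10·s_11·…·s_x.
  l_10 = 0.65000
  l_11 = 0.42900
  l_12 = 0.31746
  l_13 = 0.18730
  l_14 = 0.12175
  l_15 = 0.08522
R₀ = Σ l_x b_x:
  age 10: 0.65000 × 20 = 13.0000
  age 11: 0.42900 × 17 = 7.2930
  age 12: 0.31746 × 15 = 4.7619
  age 13: 0.18730 × 6 = 1.1238
  age 14: 0.12175 × 13 = 1.5827
  age 15: 0.08522 × 3 = 0.2557
R₀ = 13.0000 + 7.2930 + 4.7619 + 1.1238 + 1.5827 + 0.2557 = 28.0171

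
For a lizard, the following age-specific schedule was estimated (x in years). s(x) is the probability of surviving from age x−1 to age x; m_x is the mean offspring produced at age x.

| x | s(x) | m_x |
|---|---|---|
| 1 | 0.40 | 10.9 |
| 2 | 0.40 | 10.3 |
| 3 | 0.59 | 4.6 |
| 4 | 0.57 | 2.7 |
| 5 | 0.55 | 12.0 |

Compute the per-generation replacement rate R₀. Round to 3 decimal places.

Survivorship from birth: l_x = s_1·s_2·…·s_x.
  l_1 = 0.40000
  l_2 = 0.16000
  l_3 = 0.09440
  l_4 = 0.05381
  l_5 = 0.02959
R₀ = Σ l_x m_x:
  age 1: 0.40000 × 10.9 = 4.3600
  age 2: 0.16000 × 10.3 = 1.6480
  age 3: 0.09440 × 4.6 = 0.4342
  age 4: 0.05381 × 2.7 = 0.1453
  age 5: 0.02959 × 12.0 = 0.3551
R₀ = 4.3600 + 1.6480 + 0.4342 + 0.1453 + 0.3551 = 6.9426

6.943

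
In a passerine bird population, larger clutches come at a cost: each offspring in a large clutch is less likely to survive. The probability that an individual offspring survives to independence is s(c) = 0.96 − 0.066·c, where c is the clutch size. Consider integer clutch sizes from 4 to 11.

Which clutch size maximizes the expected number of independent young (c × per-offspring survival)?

7

Expected independent young = c × s(c):
  c=4: 4 × 0.696 = 2.784
  c=5: 5 × 0.630 = 3.150
  c=6: 6 × 0.564 = 3.384
  c=7: 7 × 0.498 = 3.486
  c=8: 8 × 0.432 = 3.456
  c=9: 9 × 0.366 = 3.294
  c=10: 10 × 0.300 = 3.000
  c=11: 11 × 0.234 = 2.574
Maximum at c = 7 (3.486 independent young).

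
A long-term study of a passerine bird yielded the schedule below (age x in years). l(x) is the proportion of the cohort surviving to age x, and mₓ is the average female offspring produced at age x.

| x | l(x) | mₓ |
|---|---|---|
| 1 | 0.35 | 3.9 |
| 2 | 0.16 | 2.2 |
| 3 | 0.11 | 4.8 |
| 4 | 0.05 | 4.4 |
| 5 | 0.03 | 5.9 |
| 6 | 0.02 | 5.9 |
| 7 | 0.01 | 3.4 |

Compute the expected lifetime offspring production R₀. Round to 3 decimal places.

2.794

R₀ = Σ l(x) mₓ:
  age 1: 0.35 × 3.9 = 1.3650
  age 2: 0.16 × 2.2 = 0.3520
  age 3: 0.11 × 4.8 = 0.5280
  age 4: 0.05 × 4.4 = 0.2200
  age 5: 0.03 × 5.9 = 0.1770
  age 6: 0.02 × 5.9 = 0.1180
  age 7: 0.01 × 3.4 = 0.0340
R₀ = 1.3650 + 0.3520 + 0.5280 + 0.2200 + 0.1770 + 0.1180 + 0.0340 = 2.7940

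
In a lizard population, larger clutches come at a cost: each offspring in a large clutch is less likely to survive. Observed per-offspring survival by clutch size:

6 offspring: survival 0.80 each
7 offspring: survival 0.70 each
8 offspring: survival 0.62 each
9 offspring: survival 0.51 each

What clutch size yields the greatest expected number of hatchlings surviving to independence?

8

Expected hatchlings surviving to independence = c × s(c):
  c=6: 6 × 0.80 = 4.800
  c=7: 7 × 0.70 = 4.900
  c=8: 8 × 0.62 = 4.960
  c=9: 9 × 0.51 = 4.590
Maximum at c = 8 (4.960 hatchlings surviving to independence).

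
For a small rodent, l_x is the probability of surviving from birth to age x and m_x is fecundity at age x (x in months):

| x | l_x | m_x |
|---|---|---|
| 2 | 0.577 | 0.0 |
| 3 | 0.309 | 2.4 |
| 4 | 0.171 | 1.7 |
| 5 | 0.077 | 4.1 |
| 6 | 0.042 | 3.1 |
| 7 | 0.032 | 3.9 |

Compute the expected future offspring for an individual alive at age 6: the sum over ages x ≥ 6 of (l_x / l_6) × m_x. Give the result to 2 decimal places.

l_6 = 0.042. Conditional survival from age 6 to x is l_x / l_6.
  x=6: (0.042/0.042) × 3.1 = 3.1000
  x=7: (0.032/0.042) × 3.9 = 2.9714
Sum = 3.1000 + 2.9714 = 6.0714

6.07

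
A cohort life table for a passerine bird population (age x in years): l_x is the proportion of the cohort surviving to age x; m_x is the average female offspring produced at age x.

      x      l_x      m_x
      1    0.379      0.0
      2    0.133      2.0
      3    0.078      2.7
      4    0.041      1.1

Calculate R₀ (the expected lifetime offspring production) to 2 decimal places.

R₀ = Σ l_x m_x:
  age 1: 0.379 × 0.0 = 0.0000
  age 2: 0.133 × 2.0 = 0.2660
  age 3: 0.078 × 2.7 = 0.2106
  age 4: 0.041 × 1.1 = 0.0451
R₀ = 0.0000 + 0.2660 + 0.2106 + 0.0451 = 0.5217

0.52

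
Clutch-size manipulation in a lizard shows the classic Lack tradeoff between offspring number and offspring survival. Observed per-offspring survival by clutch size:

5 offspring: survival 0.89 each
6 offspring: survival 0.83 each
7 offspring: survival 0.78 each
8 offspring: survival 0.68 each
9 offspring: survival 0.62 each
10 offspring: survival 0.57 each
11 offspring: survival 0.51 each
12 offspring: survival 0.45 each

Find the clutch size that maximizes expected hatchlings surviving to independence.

Expected hatchlings surviving to independence = c × s(c):
  c=5: 5 × 0.89 = 4.450
  c=6: 6 × 0.83 = 4.980
  c=7: 7 × 0.78 = 5.460
  c=8: 8 × 0.68 = 5.440
  c=9: 9 × 0.62 = 5.580
  c=10: 10 × 0.57 = 5.700
  c=11: 11 × 0.51 = 5.610
  c=12: 12 × 0.45 = 5.400
Maximum at c = 10 (5.700 hatchlings surviving to independence).

10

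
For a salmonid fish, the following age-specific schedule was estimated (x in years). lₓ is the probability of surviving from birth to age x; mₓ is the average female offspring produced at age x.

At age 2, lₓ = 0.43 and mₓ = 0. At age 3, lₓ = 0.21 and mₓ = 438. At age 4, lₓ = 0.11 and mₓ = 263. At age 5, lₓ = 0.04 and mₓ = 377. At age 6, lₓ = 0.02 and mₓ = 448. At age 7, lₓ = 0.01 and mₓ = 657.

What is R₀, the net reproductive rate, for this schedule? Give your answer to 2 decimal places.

R₀ = Σ lₓ mₓ:
  age 2: 0.43 × 0 = 0.0000
  age 3: 0.21 × 438 = 91.9800
  age 4: 0.11 × 263 = 28.9300
  age 5: 0.04 × 377 = 15.0800
  age 6: 0.02 × 448 = 8.9600
  age 7: 0.01 × 657 = 6.5700
R₀ = 0.0000 + 91.9800 + 28.9300 + 15.0800 + 8.9600 + 6.5700 = 151.5200

151.52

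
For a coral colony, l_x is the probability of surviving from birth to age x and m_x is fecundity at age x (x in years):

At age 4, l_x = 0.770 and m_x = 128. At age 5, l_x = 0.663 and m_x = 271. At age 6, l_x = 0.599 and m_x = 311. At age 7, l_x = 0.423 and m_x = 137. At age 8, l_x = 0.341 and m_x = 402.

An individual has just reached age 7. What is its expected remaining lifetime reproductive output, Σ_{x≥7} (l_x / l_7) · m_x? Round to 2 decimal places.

461.07

l_7 = 0.423. Conditional survival from age 7 to x is l_x / l_7.
  x=7: (0.423/0.423) × 137 = 137.0000
  x=8: (0.341/0.423) × 402 = 324.0709
Sum = 137.0000 + 324.0709 = 461.0709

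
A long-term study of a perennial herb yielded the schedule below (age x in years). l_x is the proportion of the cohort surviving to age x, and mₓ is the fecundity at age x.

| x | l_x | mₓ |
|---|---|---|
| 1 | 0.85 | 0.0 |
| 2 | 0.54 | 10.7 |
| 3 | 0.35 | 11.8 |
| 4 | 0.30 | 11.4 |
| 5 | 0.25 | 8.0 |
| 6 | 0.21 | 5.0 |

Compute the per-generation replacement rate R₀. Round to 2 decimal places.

R₀ = Σ l_x mₓ:
  age 1: 0.85 × 0.0 = 0.0000
  age 2: 0.54 × 10.7 = 5.7780
  age 3: 0.35 × 11.8 = 4.1300
  age 4: 0.30 × 11.4 = 3.4200
  age 5: 0.25 × 8.0 = 2.0000
  age 6: 0.21 × 5.0 = 1.0500
R₀ = 0.0000 + 5.7780 + 4.1300 + 3.4200 + 2.0000 + 1.0500 = 16.3780

16.38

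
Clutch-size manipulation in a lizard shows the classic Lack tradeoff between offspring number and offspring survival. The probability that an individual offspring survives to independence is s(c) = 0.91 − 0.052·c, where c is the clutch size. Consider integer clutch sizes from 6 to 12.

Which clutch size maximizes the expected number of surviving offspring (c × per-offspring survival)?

9

Expected surviving offspring = c × s(c):
  c=6: 6 × 0.598 = 3.588
  c=7: 7 × 0.546 = 3.822
  c=8: 8 × 0.494 = 3.952
  c=9: 9 × 0.442 = 3.978
  c=10: 10 × 0.390 = 3.900
  c=11: 11 × 0.338 = 3.718
  c=12: 12 × 0.286 = 3.432
Maximum at c = 9 (3.978 surviving offspring).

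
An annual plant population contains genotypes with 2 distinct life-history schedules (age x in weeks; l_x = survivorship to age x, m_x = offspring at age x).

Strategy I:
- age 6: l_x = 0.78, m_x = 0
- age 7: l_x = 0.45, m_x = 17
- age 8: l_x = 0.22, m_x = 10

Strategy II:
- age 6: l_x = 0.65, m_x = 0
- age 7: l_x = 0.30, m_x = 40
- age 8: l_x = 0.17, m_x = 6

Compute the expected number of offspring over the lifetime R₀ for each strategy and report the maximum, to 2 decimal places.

13.02

Strategy I: R₀ = 0.78×0 + 0.45×17 + 0.22×10 = 9.8500
Strategy II: R₀ = 0.65×0 + 0.30×40 + 0.17×6 = 13.0200
Highest R₀: strategy II with 13.0200.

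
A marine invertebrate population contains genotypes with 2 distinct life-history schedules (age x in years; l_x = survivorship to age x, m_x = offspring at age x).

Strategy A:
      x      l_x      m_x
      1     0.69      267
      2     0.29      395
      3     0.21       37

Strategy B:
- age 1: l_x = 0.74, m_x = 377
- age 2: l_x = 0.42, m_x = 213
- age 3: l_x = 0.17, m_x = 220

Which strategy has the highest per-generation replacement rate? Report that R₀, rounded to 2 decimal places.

405.84

Strategy A: R₀ = 0.69×267 + 0.29×395 + 0.21×37 = 306.5500
Strategy B: R₀ = 0.74×377 + 0.42×213 + 0.17×220 = 405.8400
Highest R₀: strategy B with 405.8400.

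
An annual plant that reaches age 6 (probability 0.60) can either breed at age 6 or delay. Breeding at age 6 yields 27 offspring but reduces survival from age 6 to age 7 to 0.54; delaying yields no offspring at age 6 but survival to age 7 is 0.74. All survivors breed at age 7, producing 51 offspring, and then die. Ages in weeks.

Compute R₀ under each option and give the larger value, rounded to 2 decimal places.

32.72

breed at age 6: R₀ = 0.60 × (27 + 0.54 × 51) = 0.60 × 54.5400 = 32.7240
delay to age 7: R₀ = 0.60 × (0.74 × 51) = 0.60 × 37.7400 = 22.6440
Higher: breed at age 6 (32.7240).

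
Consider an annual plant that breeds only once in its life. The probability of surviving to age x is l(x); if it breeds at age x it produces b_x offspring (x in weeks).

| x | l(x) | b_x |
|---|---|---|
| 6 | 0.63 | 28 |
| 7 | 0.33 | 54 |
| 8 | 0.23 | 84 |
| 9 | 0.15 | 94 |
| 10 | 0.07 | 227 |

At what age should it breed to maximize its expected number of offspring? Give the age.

8

Expected offspring if breeding at age x = l(x) × b_x:
  age 6: 0.63 × 28 = 17.640
  age 7: 0.33 × 54 = 17.820
  age 8: 0.23 × 84 = 19.320
  age 9: 0.15 × 94 = 14.100
  age 10: 0.07 × 227 = 15.890
Maximum at age 8 (19.320).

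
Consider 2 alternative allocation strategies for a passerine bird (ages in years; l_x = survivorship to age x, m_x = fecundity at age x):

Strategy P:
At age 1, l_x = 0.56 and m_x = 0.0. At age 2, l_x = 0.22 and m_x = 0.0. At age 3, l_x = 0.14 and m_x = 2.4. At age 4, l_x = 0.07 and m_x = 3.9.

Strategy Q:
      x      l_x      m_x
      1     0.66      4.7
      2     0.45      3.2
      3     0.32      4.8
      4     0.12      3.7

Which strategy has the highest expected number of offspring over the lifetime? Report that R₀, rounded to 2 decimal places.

6.52

Strategy P: R₀ = 0.56×0.0 + 0.22×0.0 + 0.14×2.4 + 0.07×3.9 = 0.6090
Strategy Q: R₀ = 0.66×4.7 + 0.45×3.2 + 0.32×4.8 + 0.12×3.7 = 6.5220
Highest R₀: strategy Q with 6.5220.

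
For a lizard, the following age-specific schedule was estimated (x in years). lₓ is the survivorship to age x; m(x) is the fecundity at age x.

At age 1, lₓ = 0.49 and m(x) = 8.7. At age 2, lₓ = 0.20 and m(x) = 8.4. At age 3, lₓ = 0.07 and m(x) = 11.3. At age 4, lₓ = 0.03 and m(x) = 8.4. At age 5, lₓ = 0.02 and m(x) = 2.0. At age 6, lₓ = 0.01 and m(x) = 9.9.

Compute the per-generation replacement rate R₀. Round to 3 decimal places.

7.125

R₀ = Σ lₓ m(x):
  age 1: 0.49 × 8.7 = 4.2630
  age 2: 0.20 × 8.4 = 1.6800
  age 3: 0.07 × 11.3 = 0.7910
  age 4: 0.03 × 8.4 = 0.2520
  age 5: 0.02 × 2.0 = 0.0400
  age 6: 0.01 × 9.9 = 0.0990
R₀ = 4.2630 + 1.6800 + 0.7910 + 0.2520 + 0.0400 + 0.0990 = 7.1250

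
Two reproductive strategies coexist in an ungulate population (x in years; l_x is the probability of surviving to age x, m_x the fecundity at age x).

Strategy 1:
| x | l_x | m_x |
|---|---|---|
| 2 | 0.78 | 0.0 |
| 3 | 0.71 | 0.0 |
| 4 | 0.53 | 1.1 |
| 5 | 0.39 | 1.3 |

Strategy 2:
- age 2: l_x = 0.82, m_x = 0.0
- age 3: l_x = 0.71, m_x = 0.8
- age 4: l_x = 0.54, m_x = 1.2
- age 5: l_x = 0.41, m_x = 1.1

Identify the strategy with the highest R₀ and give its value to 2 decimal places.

Strategy 1: R₀ = 0.78×0.0 + 0.71×0.0 + 0.53×1.1 + 0.39×1.3 = 1.0900
Strategy 2: R₀ = 0.82×0.0 + 0.71×0.8 + 0.54×1.2 + 0.41×1.1 = 1.6670
Highest R₀: strategy 2 with 1.6670.

1.67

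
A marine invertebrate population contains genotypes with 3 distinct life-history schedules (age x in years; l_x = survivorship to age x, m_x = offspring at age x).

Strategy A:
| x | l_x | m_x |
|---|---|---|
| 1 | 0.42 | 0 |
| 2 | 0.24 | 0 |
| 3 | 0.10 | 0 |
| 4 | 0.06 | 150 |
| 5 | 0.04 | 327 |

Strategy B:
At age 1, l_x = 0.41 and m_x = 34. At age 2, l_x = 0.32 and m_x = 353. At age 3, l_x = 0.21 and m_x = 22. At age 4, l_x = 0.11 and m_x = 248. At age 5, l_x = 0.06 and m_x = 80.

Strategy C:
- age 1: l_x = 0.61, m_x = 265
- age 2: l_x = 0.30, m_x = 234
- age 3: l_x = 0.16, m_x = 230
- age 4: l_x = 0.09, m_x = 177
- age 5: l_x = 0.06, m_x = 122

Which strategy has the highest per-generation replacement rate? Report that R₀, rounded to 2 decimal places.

Strategy A: R₀ = 0.42×0 + 0.24×0 + 0.10×0 + 0.06×150 + 0.04×327 = 22.0800
Strategy B: R₀ = 0.41×34 + 0.32×353 + 0.21×22 + 0.11×248 + 0.06×80 = 163.6000
Strategy C: R₀ = 0.61×265 + 0.30×234 + 0.16×230 + 0.09×177 + 0.06×122 = 291.9000
Highest R₀: strategy C with 291.9000.

291.90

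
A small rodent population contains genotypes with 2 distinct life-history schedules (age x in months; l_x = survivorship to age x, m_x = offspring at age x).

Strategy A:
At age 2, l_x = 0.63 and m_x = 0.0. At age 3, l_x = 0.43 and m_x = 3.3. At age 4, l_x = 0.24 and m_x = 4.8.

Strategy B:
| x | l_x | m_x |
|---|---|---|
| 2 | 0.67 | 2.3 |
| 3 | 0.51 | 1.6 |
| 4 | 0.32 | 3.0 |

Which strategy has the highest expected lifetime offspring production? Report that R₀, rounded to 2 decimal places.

Strategy A: R₀ = 0.63×0.0 + 0.43×3.3 + 0.24×4.8 = 2.5710
Strategy B: R₀ = 0.67×2.3 + 0.51×1.6 + 0.32×3.0 = 3.3170
Highest R₀: strategy B with 3.3170.

3.32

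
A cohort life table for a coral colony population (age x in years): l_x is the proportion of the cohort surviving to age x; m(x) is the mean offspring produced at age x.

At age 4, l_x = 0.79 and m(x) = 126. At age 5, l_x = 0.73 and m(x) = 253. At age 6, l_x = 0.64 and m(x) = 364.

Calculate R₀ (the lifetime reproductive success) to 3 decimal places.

R₀ = Σ l_x m(x):
  age 4: 0.79 × 126 = 99.5400
  age 5: 0.73 × 253 = 184.6900
  age 6: 0.64 × 364 = 232.9600
R₀ = 99.5400 + 184.6900 + 232.9600 = 517.1900

517.190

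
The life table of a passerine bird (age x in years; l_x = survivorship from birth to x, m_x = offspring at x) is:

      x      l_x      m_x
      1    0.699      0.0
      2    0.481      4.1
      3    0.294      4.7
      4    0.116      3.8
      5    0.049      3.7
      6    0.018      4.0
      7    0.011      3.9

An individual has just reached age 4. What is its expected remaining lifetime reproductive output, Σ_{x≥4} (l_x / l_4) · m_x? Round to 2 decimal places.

6.35

l_4 = 0.116. Conditional survival from age 4 to x is l_x / l_4.
  x=4: (0.116/0.116) × 3.8 = 3.8000
  x=5: (0.049/0.116) × 3.7 = 1.5629
  x=6: (0.018/0.116) × 4.0 = 0.6207
  x=7: (0.011/0.116) × 3.9 = 0.3698
Sum = 3.8000 + 1.5629 + 0.6207 + 0.3698 = 6.3534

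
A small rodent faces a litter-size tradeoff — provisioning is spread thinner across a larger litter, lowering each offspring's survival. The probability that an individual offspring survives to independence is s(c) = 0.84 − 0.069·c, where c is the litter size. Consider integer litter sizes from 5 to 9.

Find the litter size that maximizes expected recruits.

Expected recruits = c × s(c):
  c=5: 5 × 0.495 = 2.475
  c=6: 6 × 0.426 = 2.556
  c=7: 7 × 0.357 = 2.499
  c=8: 8 × 0.288 = 2.304
  c=9: 9 × 0.219 = 1.971
Maximum at c = 6 (2.556 recruits).

6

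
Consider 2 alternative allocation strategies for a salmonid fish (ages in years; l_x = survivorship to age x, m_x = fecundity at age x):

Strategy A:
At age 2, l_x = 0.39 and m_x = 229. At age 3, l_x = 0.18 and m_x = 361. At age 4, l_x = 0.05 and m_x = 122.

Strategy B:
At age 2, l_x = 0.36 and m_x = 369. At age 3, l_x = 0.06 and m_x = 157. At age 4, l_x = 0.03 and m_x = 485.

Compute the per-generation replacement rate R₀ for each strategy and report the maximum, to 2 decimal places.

160.39

Strategy A: R₀ = 0.39×229 + 0.18×361 + 0.05×122 = 160.3900
Strategy B: R₀ = 0.36×369 + 0.06×157 + 0.03×485 = 156.8100
Highest R₀: strategy A with 160.3900.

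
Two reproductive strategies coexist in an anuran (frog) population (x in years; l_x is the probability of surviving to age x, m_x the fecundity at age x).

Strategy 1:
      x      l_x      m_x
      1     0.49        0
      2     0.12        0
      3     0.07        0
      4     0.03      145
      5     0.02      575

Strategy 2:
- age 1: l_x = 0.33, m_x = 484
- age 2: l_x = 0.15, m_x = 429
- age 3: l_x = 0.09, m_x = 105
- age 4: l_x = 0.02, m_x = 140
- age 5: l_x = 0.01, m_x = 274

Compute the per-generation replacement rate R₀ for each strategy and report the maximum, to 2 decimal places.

239.06

Strategy 1: R₀ = 0.49×0 + 0.12×0 + 0.07×0 + 0.03×145 + 0.02×575 = 15.8500
Strategy 2: R₀ = 0.33×484 + 0.15×429 + 0.09×105 + 0.02×140 + 0.01×274 = 239.0600
Highest R₀: strategy 2 with 239.0600.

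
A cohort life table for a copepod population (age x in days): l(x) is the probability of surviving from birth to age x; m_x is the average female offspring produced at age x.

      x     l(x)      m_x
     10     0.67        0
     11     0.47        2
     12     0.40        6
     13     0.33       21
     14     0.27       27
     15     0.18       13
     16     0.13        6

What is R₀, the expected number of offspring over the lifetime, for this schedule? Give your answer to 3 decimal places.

20.680

R₀ = Σ l(x) m_x:
  age 10: 0.67 × 0 = 0.0000
  age 11: 0.47 × 2 = 0.9400
  age 12: 0.40 × 6 = 2.4000
  age 13: 0.33 × 21 = 6.9300
  age 14: 0.27 × 27 = 7.2900
  age 15: 0.18 × 13 = 2.3400
  age 16: 0.13 × 6 = 0.7800
R₀ = 0.0000 + 0.9400 + 2.4000 + 6.9300 + 7.2900 + 2.3400 + 0.7800 = 20.6800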